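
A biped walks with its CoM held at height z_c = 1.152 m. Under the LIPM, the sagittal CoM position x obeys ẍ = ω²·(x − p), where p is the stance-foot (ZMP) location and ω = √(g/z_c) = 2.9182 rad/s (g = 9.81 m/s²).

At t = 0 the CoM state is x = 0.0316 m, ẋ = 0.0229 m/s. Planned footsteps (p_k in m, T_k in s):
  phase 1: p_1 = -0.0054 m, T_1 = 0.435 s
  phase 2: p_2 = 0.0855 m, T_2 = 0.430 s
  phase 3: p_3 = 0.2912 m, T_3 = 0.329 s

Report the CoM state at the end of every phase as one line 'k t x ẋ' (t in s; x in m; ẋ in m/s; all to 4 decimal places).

phase 1: p=-0.0054, T=0.435, ωT=1.269417, cosh=1.919886, sinh=1.638891; start (x,ẋ)=(0.031600, 0.022900) → end (x,ẋ)=(0.078497, 0.220922)
phase 2: p=0.0855, T=0.430, ωT=1.254826, cosh=1.896177, sinh=1.611051; start (x,ẋ)=(0.078497, 0.220922) → end (x,ẋ)=(0.194185, 0.385982)
phase 3: p=0.2912, T=0.329, ωT=0.960088, cosh=1.497393, sinh=1.114533; start (x,ẋ)=(0.194185, 0.385982) → end (x,ẋ)=(0.293346, 0.262432)

1 0.4350 0.0785 0.2209
2 0.8650 0.1942 0.3860
3 1.1940 0.2933 0.2624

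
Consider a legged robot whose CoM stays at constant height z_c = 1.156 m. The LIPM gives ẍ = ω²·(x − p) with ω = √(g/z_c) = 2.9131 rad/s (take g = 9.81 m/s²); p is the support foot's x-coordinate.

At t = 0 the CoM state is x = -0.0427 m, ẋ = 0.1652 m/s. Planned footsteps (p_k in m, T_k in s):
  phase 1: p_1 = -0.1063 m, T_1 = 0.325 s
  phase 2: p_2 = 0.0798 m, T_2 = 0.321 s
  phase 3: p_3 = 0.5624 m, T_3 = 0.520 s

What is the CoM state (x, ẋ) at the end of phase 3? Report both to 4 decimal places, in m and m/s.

x = 0.1222, ẋ = -0.9273

phase 1: p=-0.1063, T=0.325, ωT=0.946758, cosh=1.482668, sinh=1.094671; start (x,ẋ)=(-0.042700, 0.165200) → end (x,ẋ)=(0.050076, 0.447750)
phase 2: p=0.0798, T=0.321, ωT=0.935105, cosh=1.470013, sinh=1.077468; start (x,ẋ)=(0.050076, 0.447750) → end (x,ẋ)=(0.201714, 0.564901)
phase 3: p=0.5624, T=0.520, ωT=1.514812, cosh=2.384208, sinh=2.164358; start (x,ẋ)=(0.201714, 0.564901) → end (x,ẋ)=(0.122157, -0.927280)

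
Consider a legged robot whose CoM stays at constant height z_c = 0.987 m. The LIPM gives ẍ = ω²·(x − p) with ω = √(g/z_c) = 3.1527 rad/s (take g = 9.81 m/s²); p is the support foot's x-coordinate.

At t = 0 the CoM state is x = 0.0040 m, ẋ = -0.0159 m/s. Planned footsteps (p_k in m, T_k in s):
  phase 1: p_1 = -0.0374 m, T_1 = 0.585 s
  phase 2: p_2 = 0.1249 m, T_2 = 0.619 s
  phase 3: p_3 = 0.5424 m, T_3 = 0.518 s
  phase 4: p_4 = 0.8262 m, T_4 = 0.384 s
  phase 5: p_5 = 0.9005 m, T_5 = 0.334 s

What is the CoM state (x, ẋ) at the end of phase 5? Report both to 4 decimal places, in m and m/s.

x = 0.8365, ẋ = 0.0012

phase 1: p=-0.0374, T=0.585, ωT=1.844329, cosh=3.240995, sinh=3.082863; start (x,ẋ)=(0.004000, -0.015900) → end (x,ẋ)=(0.081229, 0.350849)
phase 2: p=0.1249, T=0.619, ωT=1.951521, cosh=3.590723, sinh=3.448665; start (x,ẋ)=(0.081229, 0.350849) → end (x,ẋ)=(0.351877, 0.784988)
phase 3: p=0.5424, T=0.518, ωT=1.633099, cosh=2.657519, sinh=2.462195; start (x,ẋ)=(0.351877, 0.784988) → end (x,ẋ)=(0.649140, 0.607170)
phase 4: p=0.8262, T=0.384, ωT=1.210637, cosh=1.826814, sinh=1.528807; start (x,ẋ)=(0.649140, 0.607170) → end (x,ẋ)=(0.797174, 0.255783)
phase 5: p=0.9005, T=0.334, ωT=1.053002, cosh=1.607565, sinh=1.258677; start (x,ẋ)=(0.797174, 0.255783) → end (x,ẋ)=(0.836515, 0.001166)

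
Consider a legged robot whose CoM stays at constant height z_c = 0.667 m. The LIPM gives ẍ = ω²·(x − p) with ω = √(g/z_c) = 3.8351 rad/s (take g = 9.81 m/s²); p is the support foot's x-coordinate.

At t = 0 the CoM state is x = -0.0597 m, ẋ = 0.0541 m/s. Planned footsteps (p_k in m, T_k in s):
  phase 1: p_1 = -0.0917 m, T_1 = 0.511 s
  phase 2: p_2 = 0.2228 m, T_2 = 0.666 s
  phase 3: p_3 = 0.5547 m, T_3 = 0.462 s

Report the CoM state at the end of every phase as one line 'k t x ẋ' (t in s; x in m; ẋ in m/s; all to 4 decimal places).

phase 1: p=-0.0917, T=0.511, ωT=1.959736, cosh=3.619175, sinh=3.478279; start (x,ẋ)=(-0.059700, 0.054100) → end (x,ẋ)=(0.073180, 0.622663)
phase 2: p=0.2228, T=0.666, ωT=2.554177, cosh=6.469231, sinh=6.391475; start (x,ẋ)=(0.073180, 0.622663) → end (x,ẋ)=(0.292587, 0.360675)
phase 3: p=0.5547, T=0.462, ωT=1.771816, cosh=3.025775, sinh=2.855751; start (x,ẋ)=(0.292587, 0.360675) → end (x,ẋ)=(0.030178, -1.779359)

1 0.5110 0.0732 0.6227
2 1.1770 0.2926 0.3607
3 1.6390 0.0302 -1.7794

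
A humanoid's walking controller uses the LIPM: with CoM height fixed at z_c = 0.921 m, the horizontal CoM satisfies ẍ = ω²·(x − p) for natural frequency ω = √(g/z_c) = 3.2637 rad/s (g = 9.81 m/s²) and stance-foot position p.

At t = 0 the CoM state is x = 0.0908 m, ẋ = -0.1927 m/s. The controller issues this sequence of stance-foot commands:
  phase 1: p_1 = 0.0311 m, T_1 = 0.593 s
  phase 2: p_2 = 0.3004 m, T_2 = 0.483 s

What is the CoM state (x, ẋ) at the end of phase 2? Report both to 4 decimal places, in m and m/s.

phase 1: p=0.0311, T=0.593, ωT=1.935374, cosh=3.535503, sinh=3.391132; start (x,ẋ)=(0.090800, -0.192700) → end (x,ẋ)=(0.041945, -0.020553)
phase 2: p=0.3004, T=0.483, ωT=1.576367, cosh=2.522037, sinh=2.315313; start (x,ẋ)=(0.041945, -0.020553) → end (x,ẋ)=(-0.366013, -2.004844)

x = -0.3660, ẋ = -2.0048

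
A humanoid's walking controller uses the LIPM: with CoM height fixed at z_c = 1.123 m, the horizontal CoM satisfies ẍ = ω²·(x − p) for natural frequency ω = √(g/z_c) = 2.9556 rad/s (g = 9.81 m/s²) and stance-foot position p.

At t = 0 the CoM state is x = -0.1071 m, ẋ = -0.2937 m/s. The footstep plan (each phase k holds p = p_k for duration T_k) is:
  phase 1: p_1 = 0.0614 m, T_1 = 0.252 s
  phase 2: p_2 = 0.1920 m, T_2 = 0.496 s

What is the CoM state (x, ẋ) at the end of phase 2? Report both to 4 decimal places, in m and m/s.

phase 1: p=0.0614, T=0.252, ωT=0.744811, cosh=1.290434, sinh=0.815610; start (x,ẋ)=(-0.107100, -0.293700) → end (x,ẋ)=(-0.237086, -0.785189)
phase 2: p=0.1920, T=0.496, ωT=1.465978, cosh=2.281314, sinh=2.050462; start (x,ẋ)=(-0.237086, -0.785189) → end (x,ẋ)=(-1.331608, -4.391672)

x = -1.3316, ẋ = -4.3917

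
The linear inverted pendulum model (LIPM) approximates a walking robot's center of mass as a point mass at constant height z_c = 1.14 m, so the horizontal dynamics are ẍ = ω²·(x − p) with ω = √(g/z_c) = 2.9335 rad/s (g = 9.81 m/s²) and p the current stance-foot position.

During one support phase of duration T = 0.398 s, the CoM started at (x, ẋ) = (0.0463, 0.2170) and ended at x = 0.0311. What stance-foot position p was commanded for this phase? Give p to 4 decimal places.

p = 0.2070

ωT = 2.9335·0.398 = 1.167533; cosh(ωT) = 1.762594, sinh(ωT) = 1.451460
x(T) = p + (x₀−p)·cosh(ωT) + (ẋ₀/ω)·sinh(ωT) ⇒ p·(1 − cosh) = x(T) − x₀·cosh − (ẋ₀/ω)·sinh
numerator   = 0.0311 − (0.0463)·1.762594 − (0.2170/2.9335)·1.451460 = -0.157877
denominator = 1 − 1.762594 = -0.762594
p = -0.157877 / -0.762594 = 0.2070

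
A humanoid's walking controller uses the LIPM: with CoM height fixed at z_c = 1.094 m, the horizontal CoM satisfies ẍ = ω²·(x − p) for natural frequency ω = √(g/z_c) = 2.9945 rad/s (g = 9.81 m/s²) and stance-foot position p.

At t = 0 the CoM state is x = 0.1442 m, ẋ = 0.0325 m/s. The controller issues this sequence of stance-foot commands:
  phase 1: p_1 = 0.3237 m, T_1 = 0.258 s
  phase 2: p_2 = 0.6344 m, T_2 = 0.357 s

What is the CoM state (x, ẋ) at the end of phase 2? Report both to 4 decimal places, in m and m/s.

phase 1: p=0.3237, T=0.258, ωT=0.772581, cosh=1.313584, sinh=0.851764; start (x,ẋ)=(0.144200, 0.032500) → end (x,ẋ)=(0.097156, -0.415143)
phase 2: p=0.6344, T=0.357, ωT=1.069036, cosh=1.627956, sinh=1.284616; start (x,ẋ)=(0.097156, -0.415143) → end (x,ẋ)=(-0.418302, -2.742495)

x = -0.4183, ẋ = -2.7425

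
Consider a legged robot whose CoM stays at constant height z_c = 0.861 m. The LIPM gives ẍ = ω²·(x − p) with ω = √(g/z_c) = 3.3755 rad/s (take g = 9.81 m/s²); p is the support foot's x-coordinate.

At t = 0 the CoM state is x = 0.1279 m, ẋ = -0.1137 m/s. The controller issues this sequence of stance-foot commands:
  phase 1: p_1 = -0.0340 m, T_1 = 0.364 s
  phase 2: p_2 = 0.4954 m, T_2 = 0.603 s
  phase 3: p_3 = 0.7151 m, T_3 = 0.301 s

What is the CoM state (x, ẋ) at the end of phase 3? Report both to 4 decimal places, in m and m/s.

phase 1: p=-0.0340, T=0.364, ωT=1.228682, cosh=1.854701, sinh=1.562023; start (x,ẋ)=(0.127900, -0.113700) → end (x,ẋ)=(0.213661, 0.642756)
phase 2: p=0.4954, T=0.603, ωT=2.035427, cosh=3.893071, sinh=3.762446; start (x,ẋ)=(0.213661, 0.642756) → end (x,ẋ)=(0.115007, -1.075830)
phase 3: p=0.7151, T=0.301, ωT=1.016026, cosh=1.562113, sinh=1.200082; start (x,ẋ)=(0.115007, -1.075830) → end (x,ẋ)=(-0.604799, -4.111469)

x = -0.6048, ẋ = -4.1115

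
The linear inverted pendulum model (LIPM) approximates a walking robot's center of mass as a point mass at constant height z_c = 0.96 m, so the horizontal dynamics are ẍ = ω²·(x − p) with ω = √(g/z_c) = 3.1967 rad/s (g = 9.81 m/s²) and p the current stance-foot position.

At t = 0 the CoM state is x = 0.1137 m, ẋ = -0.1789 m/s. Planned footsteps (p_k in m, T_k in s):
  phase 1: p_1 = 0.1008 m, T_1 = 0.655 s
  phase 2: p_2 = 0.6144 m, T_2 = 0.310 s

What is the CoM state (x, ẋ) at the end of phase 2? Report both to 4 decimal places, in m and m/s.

x = -0.6419, ẋ = -3.4166

phase 1: p=0.1008, T=0.655, ωT=2.093838, cosh=4.119611, sinh=3.996398; start (x,ẋ)=(0.113700, -0.178900) → end (x,ẋ)=(-0.069711, -0.572197)
phase 2: p=0.6144, T=0.310, ωT=0.990977, cosh=1.532539, sinh=1.161326; start (x,ẋ)=(-0.069711, -0.572197) → end (x,ẋ)=(-0.641900, -3.416616)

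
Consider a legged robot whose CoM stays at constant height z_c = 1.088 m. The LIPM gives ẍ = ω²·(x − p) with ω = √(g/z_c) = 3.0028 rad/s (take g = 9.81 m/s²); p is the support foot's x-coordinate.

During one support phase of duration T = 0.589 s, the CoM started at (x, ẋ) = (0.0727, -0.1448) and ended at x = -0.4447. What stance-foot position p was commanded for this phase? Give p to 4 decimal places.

p = 0.2612

ωT = 3.0028·0.589 = 1.768649; cosh(ωT) = 3.016746, sinh(ωT) = 2.846183
x(T) = p + (x₀−p)·cosh(ωT) + (ẋ₀/ω)·sinh(ωT) ⇒ p·(1 − cosh) = x(T) − x₀·cosh − (ẋ₀/ω)·sinh
numerator   = -0.4447 − (0.0727)·3.016746 − (-0.1448/3.0028)·2.846183 = -0.526770
denominator = 1 − 3.016746 = -2.016746
p = -0.526770 / -2.016746 = 0.2612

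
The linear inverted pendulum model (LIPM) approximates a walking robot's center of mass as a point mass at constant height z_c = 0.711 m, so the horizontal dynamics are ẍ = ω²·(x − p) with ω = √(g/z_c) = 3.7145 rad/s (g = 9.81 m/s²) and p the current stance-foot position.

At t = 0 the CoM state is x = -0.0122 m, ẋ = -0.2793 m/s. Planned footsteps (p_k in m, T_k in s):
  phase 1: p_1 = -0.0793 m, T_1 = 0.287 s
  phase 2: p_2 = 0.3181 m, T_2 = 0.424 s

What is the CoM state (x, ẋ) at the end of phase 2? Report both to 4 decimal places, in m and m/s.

x = -0.7345, ẋ = -3.6421

phase 1: p=-0.0793, T=0.287, ωT=1.066061, cosh=1.624141, sinh=1.279779; start (x,ẋ)=(-0.012200, -0.279300) → end (x,ẋ)=(-0.066549, -0.134647)
phase 2: p=0.3181, T=0.424, ωT=1.574948, cosh=2.518754, sinh=2.311736; start (x,ẋ)=(-0.066549, -0.134647) → end (x,ẋ)=(-0.734534, -3.642102)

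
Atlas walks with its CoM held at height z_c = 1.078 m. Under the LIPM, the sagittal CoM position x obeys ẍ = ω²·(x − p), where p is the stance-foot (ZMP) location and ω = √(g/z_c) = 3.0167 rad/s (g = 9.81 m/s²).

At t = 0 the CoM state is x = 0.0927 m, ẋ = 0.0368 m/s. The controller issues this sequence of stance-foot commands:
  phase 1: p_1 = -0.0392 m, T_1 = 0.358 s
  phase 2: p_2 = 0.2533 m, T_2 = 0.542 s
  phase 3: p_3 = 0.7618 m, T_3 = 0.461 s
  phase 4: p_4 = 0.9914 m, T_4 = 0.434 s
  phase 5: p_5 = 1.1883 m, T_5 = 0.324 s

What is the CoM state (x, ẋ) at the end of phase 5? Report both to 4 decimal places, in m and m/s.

phase 1: p=-0.0392, T=0.358, ωT=1.079979, cosh=1.642110, sinh=1.302507; start (x,ẋ)=(0.092700, 0.036800) → end (x,ẋ)=(0.193283, 0.578701)
phase 2: p=0.2533, T=0.542, ωT=1.635051, cosh=2.662332, sinh=2.467390; start (x,ẋ)=(0.193283, 0.578701) → end (x,ẋ)=(0.566841, 1.093966)
phase 3: p=0.7618, T=0.461, ωT=1.390699, cosh=2.133279, sinh=1.884377; start (x,ẋ)=(0.566841, 1.093966) → end (x,ẋ)=(1.029242, 1.225468)
phase 4: p=0.9914, T=0.434, ωT=1.309248, cosh=1.986705, sinh=1.716682; start (x,ẋ)=(1.029242, 1.225468) → end (x,ẋ)=(1.763945, 2.630615)
phase 5: p=1.1883, T=0.324, ωT=0.977411, cosh=1.516925, sinh=1.140641; start (x,ẋ)=(1.763945, 2.630615) → end (x,ẋ)=(3.056169, 5.971223)

x = 3.0562, ẋ = 5.9712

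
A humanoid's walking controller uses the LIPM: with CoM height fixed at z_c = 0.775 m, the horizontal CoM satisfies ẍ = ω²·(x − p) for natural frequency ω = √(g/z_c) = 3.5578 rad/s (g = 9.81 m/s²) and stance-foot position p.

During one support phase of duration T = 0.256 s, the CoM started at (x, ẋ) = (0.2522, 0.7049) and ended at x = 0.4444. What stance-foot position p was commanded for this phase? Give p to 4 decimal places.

ωT = 3.5578·0.256 = 0.910797; cosh(ωT) = 1.444253, sinh(ωT) = 1.042050
x(T) = p + (x₀−p)·cosh(ωT) + (ẋ₀/ω)·sinh(ωT) ⇒ p·(1 − cosh) = x(T) − x₀·cosh − (ẋ₀/ω)·sinh
numerator   = 0.4444 − (0.2522)·1.444253 − (0.7049/3.5578)·1.042050 = -0.126300
denominator = 1 − 1.444253 = -0.444253
p = -0.126300 / -0.444253 = 0.2843

p = 0.2843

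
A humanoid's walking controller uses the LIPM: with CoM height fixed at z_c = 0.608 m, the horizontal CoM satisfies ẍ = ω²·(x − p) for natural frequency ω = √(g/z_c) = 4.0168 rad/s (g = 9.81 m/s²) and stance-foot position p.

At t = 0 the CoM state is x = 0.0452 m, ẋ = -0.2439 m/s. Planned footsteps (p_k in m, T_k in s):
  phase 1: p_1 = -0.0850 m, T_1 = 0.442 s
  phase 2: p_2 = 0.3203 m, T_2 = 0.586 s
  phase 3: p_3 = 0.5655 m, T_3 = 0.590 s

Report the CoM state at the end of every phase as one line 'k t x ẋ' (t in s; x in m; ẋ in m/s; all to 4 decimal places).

1 0.4420 0.1362 0.7587
2 1.0280 0.3280 0.1732
3 1.6180 -0.4873 -4.1235

phase 1: p=-0.0850, T=0.442, ωT=1.775426, cosh=3.036102, sinh=2.866691; start (x,ẋ)=(0.045200, -0.243900) → end (x,ẋ)=(0.136235, 0.758738)
phase 2: p=0.3203, T=0.586, ωT=2.353845, cosh=5.310483, sinh=5.215480; start (x,ẋ)=(0.136235, 0.758738) → end (x,ẋ)=(0.327984, 0.173189)
phase 3: p=0.5655, T=0.590, ωT=2.369912, cosh=5.394970, sinh=5.301481; start (x,ẋ)=(0.327984, 0.173189) → end (x,ẋ)=(-0.487312, -4.123549)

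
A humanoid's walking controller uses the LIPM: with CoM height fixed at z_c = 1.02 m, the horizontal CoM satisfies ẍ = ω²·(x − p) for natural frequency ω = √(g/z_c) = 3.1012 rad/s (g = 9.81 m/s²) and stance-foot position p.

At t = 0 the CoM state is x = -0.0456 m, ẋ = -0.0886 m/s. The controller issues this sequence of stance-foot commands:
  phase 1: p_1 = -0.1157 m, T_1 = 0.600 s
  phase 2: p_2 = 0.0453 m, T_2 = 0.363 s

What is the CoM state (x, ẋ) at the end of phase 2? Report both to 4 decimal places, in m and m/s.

x = 0.1850, ẋ = 0.5798

phase 1: p=-0.1157, T=0.600, ωT=1.860720, cosh=3.291962, sinh=3.136401; start (x,ẋ)=(-0.045600, -0.088600) → end (x,ẋ)=(0.025461, 0.390167)
phase 2: p=0.0453, T=0.363, ωT=1.125736, cosh=1.703449, sinh=1.379035; start (x,ẋ)=(0.025461, 0.390167) → end (x,ẋ)=(0.185004, 0.579785)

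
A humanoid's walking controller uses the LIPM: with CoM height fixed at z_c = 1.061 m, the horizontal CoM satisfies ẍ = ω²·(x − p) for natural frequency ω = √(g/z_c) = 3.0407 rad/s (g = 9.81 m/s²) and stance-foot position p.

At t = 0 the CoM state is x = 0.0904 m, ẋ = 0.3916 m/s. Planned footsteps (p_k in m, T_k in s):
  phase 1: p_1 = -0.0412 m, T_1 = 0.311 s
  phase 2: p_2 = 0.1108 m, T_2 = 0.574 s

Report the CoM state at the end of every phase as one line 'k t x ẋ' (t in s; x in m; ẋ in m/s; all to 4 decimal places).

phase 1: p=-0.0412, T=0.311, ωT=0.945658, cosh=1.481465, sinh=1.093041; start (x,ẋ)=(0.090400, 0.391600) → end (x,ẋ)=(0.294529, 1.017529)
phase 2: p=0.1108, T=0.574, ωT=1.745362, cosh=2.951278, sinh=2.776696; start (x,ẋ)=(0.294529, 1.017529) → end (x,ẋ)=(1.582220, 4.554255)

1 0.3110 0.2945 1.0175
2 0.8850 1.5822 4.5543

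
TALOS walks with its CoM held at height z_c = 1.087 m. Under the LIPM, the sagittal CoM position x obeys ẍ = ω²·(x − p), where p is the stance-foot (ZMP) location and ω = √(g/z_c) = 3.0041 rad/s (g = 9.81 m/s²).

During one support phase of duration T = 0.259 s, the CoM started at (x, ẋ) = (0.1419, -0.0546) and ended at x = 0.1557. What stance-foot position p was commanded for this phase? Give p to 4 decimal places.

ωT = 3.0041·0.259 = 0.778062; cosh(ωT) = 1.318272, sinh(ωT) = 0.858977
x(T) = p + (x₀−p)·cosh(ωT) + (ẋ₀/ω)·sinh(ωT) ⇒ p·(1 − cosh) = x(T) − x₀·cosh − (ẋ₀/ω)·sinh
numerator   = 0.1557 − (0.1419)·1.318272 − (-0.0546/3.0041)·0.858977 = -0.015751
denominator = 1 − 1.318272 = -0.318272
p = -0.015751 / -0.318272 = 0.0495

p = 0.0495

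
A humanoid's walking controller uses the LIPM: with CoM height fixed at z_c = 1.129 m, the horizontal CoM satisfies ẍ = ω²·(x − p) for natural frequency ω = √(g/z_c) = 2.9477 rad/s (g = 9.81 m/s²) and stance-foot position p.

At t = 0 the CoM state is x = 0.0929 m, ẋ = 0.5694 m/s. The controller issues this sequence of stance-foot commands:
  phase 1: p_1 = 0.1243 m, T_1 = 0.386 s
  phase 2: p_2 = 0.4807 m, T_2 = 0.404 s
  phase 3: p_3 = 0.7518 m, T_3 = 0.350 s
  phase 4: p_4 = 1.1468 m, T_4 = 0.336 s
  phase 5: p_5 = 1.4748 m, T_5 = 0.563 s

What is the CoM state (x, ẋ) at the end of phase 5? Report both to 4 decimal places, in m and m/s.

phase 1: p=0.1243, T=0.386, ωT=1.137812, cosh=1.720227, sinh=1.399708; start (x,ẋ)=(0.092900, 0.569400) → end (x,ẋ)=(0.340663, 0.849944)
phase 2: p=0.4807, T=0.404, ωT=1.190871, cosh=1.796951, sinh=1.492994; start (x,ẋ)=(0.340663, 0.849944) → end (x,ẋ)=(0.659552, 0.911018)
phase 3: p=0.7518, T=0.350, ωT=1.031695, cosh=1.581110, sinh=1.224708; start (x,ẋ)=(0.659552, 0.911018) → end (x,ẋ)=(0.984455, 1.107399)
phase 4: p=1.1468, T=0.336, ωT=0.990427, cosh=1.531901, sinh=1.160483; start (x,ẋ)=(0.984455, 1.107399) → end (x,ẋ)=(1.334077, 1.141083)
phase 5: p=1.4748, T=0.563, ωT=1.659555, cosh=2.723598, sinh=2.533374; start (x,ẋ)=(1.334077, 1.141083) → end (x,ẋ)=(2.072220, 2.056981)

x = 2.0722, ẋ = 2.0570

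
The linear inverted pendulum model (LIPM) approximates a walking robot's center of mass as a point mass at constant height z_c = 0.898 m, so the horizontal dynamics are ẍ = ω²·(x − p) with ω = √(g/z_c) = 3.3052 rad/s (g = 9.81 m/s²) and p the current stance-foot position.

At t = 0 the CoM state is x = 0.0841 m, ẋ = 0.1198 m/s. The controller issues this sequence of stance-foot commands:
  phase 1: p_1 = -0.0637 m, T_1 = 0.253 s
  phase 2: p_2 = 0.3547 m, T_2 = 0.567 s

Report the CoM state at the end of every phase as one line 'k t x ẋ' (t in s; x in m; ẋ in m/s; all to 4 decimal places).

1 0.2530 0.1728 0.6220
2 0.8200 0.3468 0.1618

phase 1: p=-0.0637, T=0.253, ωT=0.836216, cosh=1.370482, sinh=0.937135; start (x,ẋ)=(0.084100, 0.119800) → end (x,ẋ)=(0.172825, 0.621982)
phase 2: p=0.3547, T=0.567, ωT=1.874048, cosh=3.334059, sinh=3.180558; start (x,ẋ)=(0.172825, 0.621982) → end (x,ẋ)=(0.346844, 0.161782)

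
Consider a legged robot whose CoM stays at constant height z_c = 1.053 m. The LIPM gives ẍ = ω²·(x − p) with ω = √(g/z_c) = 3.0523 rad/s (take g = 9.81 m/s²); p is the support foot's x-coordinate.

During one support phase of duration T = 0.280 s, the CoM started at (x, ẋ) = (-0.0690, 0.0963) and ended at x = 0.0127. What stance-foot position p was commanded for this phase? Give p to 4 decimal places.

p = -0.2013

ωT = 3.0523·0.280 = 0.854644; cosh(ωT) = 1.387986, sinh(ωT) = 0.962551
x(T) = p + (x₀−p)·cosh(ωT) + (ẋ₀/ω)·sinh(ωT) ⇒ p·(1 − cosh) = x(T) − x₀·cosh − (ẋ₀/ω)·sinh
numerator   = 0.0127 − (-0.0690)·1.387986 − (0.0963/3.0523)·0.962551 = 0.078103
denominator = 1 − 1.387986 = -0.387986
p = 0.078103 / -0.387986 = -0.2013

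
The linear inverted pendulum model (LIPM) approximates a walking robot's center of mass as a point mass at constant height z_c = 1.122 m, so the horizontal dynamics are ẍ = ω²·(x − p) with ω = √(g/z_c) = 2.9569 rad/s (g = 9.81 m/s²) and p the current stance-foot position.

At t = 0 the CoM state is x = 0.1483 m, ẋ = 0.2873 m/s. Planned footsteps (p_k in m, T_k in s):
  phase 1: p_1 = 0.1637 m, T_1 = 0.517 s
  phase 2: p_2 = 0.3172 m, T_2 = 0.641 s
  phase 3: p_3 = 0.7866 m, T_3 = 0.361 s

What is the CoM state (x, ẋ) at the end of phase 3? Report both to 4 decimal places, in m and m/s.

phase 1: p=0.1637, T=0.517, ωT=1.528717, cosh=2.414535, sinh=2.197722; start (x,ẋ)=(0.148300, 0.287300) → end (x,ẋ)=(0.340052, 0.593620)
phase 2: p=0.3172, T=0.641, ωT=1.895373, cosh=3.402646, sinh=3.252384; start (x,ẋ)=(0.340052, 0.593620) → end (x,ẋ)=(1.047899, 2.239650)
phase 3: p=0.7866, T=0.361, ωT=1.067441, cosh=1.625908, sinh=1.282020; start (x,ẋ)=(1.047899, 2.239650) → end (x,ẋ)=(2.182491, 4.631999)

x = 2.1825, ẋ = 4.6320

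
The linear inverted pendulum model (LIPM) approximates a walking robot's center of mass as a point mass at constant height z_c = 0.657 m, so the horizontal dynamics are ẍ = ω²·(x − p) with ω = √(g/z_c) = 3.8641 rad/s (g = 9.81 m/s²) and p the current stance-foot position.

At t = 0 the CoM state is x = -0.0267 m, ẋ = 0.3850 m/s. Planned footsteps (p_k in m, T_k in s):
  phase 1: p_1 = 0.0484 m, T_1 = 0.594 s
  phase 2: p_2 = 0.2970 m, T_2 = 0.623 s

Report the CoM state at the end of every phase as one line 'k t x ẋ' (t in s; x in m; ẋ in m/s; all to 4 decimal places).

1 0.5940 0.1614 0.5046
2 1.2170 0.2571 -0.0617

phase 1: p=0.0484, T=0.594, ωT=2.295275, cosh=5.013952, sinh=4.913218; start (x,ẋ)=(-0.026700, 0.385000) → end (x,ẋ)=(0.161381, 0.504585)
phase 2: p=0.2970, T=0.623, ωT=2.407334, cosh=5.597188, sinh=5.507133; start (x,ẋ)=(0.161381, 0.504585) → end (x,ẋ)=(0.257054, -0.061724)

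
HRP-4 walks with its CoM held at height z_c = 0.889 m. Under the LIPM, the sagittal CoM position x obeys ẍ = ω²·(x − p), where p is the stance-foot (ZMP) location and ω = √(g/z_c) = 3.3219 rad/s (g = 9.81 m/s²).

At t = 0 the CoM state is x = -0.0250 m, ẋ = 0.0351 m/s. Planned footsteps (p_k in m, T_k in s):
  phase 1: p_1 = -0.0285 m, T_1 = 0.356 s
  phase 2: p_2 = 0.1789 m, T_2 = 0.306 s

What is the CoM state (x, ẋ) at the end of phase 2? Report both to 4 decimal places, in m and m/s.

phase 1: p=-0.0285, T=0.356, ωT=1.182596, cosh=1.784658, sinh=1.478176; start (x,ẋ)=(-0.025000, 0.035100) → end (x,ẋ)=(-0.006635, 0.079828)
phase 2: p=0.1789, T=0.306, ωT=1.016501, cosh=1.562684, sinh=1.200825; start (x,ẋ)=(-0.006635, 0.079828) → end (x,ẋ)=(-0.082176, -0.615357)

x = -0.0822, ẋ = -0.6154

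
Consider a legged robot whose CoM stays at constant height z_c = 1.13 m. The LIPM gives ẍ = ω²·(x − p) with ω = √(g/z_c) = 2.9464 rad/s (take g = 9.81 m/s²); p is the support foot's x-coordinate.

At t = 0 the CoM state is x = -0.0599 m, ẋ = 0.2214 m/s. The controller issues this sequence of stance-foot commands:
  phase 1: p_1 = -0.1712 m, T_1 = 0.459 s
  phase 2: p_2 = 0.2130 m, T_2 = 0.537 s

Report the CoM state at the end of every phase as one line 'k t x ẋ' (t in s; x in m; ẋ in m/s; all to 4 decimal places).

1 0.4590 0.1939 1.0483
2 0.9960 0.9937 2.5271

phase 1: p=-0.1712, T=0.459, ωT=1.352398, cosh=2.062652, sinh=1.804033; start (x,ẋ)=(-0.059900, 0.221400) → end (x,ẋ)=(0.193933, 1.048276)
phase 2: p=0.2130, T=0.537, ωT=1.582217, cosh=2.535625, sinh=2.330106; start (x,ẋ)=(0.193933, 1.048276) → end (x,ẋ)=(0.993662, 2.527129)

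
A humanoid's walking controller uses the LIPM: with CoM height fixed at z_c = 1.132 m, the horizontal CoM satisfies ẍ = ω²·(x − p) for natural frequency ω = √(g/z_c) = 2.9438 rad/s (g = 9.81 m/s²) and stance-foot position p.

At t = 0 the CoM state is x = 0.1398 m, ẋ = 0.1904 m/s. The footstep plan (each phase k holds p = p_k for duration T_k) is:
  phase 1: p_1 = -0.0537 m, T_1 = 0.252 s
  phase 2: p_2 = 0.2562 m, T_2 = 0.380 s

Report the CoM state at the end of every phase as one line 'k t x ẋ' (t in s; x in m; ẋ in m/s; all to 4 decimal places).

phase 1: p=-0.0537, T=0.252, ωT=0.741838, cosh=1.288014, sinh=0.811776; start (x,ẋ)=(0.139800, 0.190400) → end (x,ẋ)=(0.248035, 0.707646)
phase 2: p=0.2562, T=0.380, ωT=1.118644, cosh=1.693712, sinh=1.366989; start (x,ẋ)=(0.248035, 0.707646) → end (x,ẋ)=(0.570975, 1.165692)

1 0.2520 0.2480 0.7076
2 0.6320 0.5710 1.1657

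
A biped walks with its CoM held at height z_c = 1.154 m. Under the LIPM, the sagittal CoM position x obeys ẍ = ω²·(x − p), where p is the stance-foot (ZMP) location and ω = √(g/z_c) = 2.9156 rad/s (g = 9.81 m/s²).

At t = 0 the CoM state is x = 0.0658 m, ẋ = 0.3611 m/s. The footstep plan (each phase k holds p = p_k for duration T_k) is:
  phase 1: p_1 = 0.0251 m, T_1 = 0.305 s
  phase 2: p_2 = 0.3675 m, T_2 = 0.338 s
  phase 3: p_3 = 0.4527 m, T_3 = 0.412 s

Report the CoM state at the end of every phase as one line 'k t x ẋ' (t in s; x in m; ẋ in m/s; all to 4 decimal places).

phase 1: p=0.0251, T=0.305, ωT=0.889258, cosh=1.422142, sinh=1.011181; start (x,ẋ)=(0.065800, 0.361100) → end (x,ẋ)=(0.208217, 0.633527)
phase 2: p=0.3675, T=0.338, ωT=0.985473, cosh=1.526170, sinh=1.152908; start (x,ẋ)=(0.208217, 0.633527) → end (x,ẋ)=(0.374921, 0.431454)
phase 3: p=0.4527, T=0.412, ωT=1.201227, cosh=1.812509, sinh=1.511685; start (x,ẋ)=(0.374921, 0.431454) → end (x,ẋ)=(0.535426, 0.439206)

1 0.3050 0.2082 0.6335
2 0.6430 0.3749 0.4315
3 1.0550 0.5354 0.4392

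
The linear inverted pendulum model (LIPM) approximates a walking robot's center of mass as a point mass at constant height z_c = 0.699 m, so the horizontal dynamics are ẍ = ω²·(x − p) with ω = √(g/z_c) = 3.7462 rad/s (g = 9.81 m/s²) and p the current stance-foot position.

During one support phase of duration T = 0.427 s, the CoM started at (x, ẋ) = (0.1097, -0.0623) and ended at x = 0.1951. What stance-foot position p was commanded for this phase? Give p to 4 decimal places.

p = 0.0305

ωT = 3.7462·0.427 = 1.599627; cosh(ωT) = 2.576580, sinh(ωT) = 2.374608
x(T) = p + (x₀−p)·cosh(ωT) + (ẋ₀/ω)·sinh(ωT) ⇒ p·(1 − cosh) = x(T) − x₀·cosh − (ẋ₀/ω)·sinh
numerator   = 0.1951 − (0.1097)·2.576580 − (-0.0623/3.7462)·2.374608 = -0.048061
denominator = 1 − 2.576580 = -1.576580
p = -0.048061 / -1.576580 = 0.0305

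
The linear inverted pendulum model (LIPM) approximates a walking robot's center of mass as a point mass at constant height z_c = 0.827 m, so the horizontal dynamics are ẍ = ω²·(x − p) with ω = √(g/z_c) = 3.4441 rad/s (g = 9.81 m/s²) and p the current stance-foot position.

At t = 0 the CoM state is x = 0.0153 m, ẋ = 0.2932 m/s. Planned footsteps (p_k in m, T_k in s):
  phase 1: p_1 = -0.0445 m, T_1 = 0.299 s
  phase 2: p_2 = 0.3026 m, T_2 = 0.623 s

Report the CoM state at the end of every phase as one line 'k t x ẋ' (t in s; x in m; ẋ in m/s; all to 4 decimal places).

phase 1: p=-0.0445, T=0.299, ωT=1.029786, cosh=1.578775, sinh=1.221691; start (x,ẋ)=(0.015300, 0.293200) → end (x,ẋ)=(0.153915, 0.714513)
phase 2: p=0.3026, T=0.623, ωT=2.145674, cosh=4.332396, sinh=4.215407; start (x,ẋ)=(0.153915, 0.714513) → end (x,ẋ)=(0.532964, 0.936897)

1 0.2990 0.1539 0.7145
2 0.9220 0.5330 0.9369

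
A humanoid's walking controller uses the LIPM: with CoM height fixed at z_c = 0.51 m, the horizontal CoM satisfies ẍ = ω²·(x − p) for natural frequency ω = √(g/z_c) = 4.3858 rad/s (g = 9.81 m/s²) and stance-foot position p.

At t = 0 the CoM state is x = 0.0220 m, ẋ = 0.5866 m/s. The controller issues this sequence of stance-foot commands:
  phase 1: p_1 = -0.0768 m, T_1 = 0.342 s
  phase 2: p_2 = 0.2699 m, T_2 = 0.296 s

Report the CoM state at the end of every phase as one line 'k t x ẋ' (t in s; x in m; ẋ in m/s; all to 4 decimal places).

phase 1: p=-0.0768, T=0.342, ωT=1.499944, cosh=2.352290, sinh=2.129147; start (x,ẋ)=(0.022000, 0.586600) → end (x,ẋ)=(0.440379, 2.302449)
phase 2: p=0.2699, T=0.296, ωT=1.298197, cosh=1.967855, sinh=1.694831; start (x,ẋ)=(0.440379, 2.302449) → end (x,ẋ)=(1.495128, 5.798089)

1 0.3420 0.4404 2.3024
2 0.6380 1.4951 5.7981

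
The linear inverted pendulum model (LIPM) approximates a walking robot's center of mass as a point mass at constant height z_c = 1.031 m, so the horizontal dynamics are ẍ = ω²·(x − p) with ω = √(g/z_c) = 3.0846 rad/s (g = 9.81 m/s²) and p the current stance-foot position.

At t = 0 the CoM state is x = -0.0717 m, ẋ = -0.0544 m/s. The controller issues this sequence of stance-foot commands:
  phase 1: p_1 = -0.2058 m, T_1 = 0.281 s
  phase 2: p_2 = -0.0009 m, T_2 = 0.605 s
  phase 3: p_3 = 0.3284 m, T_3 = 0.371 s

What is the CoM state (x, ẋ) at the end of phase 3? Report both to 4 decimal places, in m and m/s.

phase 1: p=-0.2058, T=0.281, ωT=0.866773, cosh=1.399763, sinh=0.979457; start (x,ẋ)=(-0.071700, -0.054400) → end (x,ẋ)=(-0.035366, 0.329000)
phase 2: p=-0.0009, T=0.605, ωT=1.866183, cosh=3.309145, sinh=3.154432; start (x,ẋ)=(-0.035366, 0.329000) → end (x,ẋ)=(0.221497, 0.753355)
phase 3: p=0.3284, T=0.371, ωT=1.144387, cosh=1.729467, sinh=1.411048; start (x,ẋ)=(0.221497, 0.753355) → end (x,ẋ)=(0.488136, 0.837605)

x = 0.4881, ẋ = 0.8376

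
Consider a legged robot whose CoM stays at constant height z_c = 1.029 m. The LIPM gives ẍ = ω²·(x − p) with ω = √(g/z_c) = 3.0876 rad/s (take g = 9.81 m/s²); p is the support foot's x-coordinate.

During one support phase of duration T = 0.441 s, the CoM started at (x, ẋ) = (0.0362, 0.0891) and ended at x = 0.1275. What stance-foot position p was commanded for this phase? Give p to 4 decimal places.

p = 0.0004

ωT = 3.0876·0.441 = 1.361632; cosh(ωT) = 2.079399, sinh(ωT) = 1.823157
x(T) = p + (x₀−p)·cosh(ωT) + (ẋ₀/ω)·sinh(ωT) ⇒ p·(1 − cosh) = x(T) − x₀·cosh − (ẋ₀/ω)·sinh
numerator   = 0.1275 − (0.0362)·2.079399 − (0.0891/3.0876)·1.823157 = -0.000386
denominator = 1 − 2.079399 = -1.079399
p = -0.000386 / -1.079399 = 0.0004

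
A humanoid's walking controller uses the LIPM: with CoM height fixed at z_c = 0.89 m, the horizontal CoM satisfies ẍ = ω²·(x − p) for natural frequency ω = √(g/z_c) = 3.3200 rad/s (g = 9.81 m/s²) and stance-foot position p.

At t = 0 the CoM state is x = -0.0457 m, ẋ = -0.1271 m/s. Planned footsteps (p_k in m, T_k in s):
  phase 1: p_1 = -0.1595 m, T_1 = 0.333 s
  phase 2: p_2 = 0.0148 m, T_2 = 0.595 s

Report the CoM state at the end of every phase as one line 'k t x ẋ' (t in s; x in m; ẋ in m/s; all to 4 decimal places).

phase 1: p=-0.1595, T=0.333, ωT=1.105560, cosh=1.675971, sinh=1.344945; start (x,ẋ)=(-0.045700, -0.127100) → end (x,ẋ)=(-0.020263, 0.295126)
phase 2: p=0.0148, T=0.595, ωT=1.975400, cosh=3.674104, sinh=3.535399; start (x,ẋ)=(-0.020263, 0.295126) → end (x,ẋ)=(0.200247, 0.672768)

1 0.3330 -0.0203 0.2951
2 0.9280 0.2002 0.6728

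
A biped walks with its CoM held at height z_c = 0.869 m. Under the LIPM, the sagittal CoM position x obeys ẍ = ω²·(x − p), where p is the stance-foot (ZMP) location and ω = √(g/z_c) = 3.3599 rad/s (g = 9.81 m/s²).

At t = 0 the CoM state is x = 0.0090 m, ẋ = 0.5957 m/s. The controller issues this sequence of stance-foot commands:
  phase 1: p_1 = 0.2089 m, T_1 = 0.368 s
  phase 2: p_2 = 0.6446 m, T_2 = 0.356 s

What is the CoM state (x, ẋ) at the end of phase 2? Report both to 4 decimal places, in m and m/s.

x = -0.2870, ẋ = -2.5762

phase 1: p=0.2089, T=0.368, ωT=1.236443, cosh=1.866880, sinh=1.576465; start (x,ẋ)=(0.009000, 0.595700) → end (x,ẋ)=(0.115213, 0.053277)
phase 2: p=0.6446, T=0.356, ωT=1.196124, cosh=1.804819, sinh=1.502455; start (x,ẋ)=(0.115213, 0.053277) → end (x,ẋ)=(-0.287023, -2.576242)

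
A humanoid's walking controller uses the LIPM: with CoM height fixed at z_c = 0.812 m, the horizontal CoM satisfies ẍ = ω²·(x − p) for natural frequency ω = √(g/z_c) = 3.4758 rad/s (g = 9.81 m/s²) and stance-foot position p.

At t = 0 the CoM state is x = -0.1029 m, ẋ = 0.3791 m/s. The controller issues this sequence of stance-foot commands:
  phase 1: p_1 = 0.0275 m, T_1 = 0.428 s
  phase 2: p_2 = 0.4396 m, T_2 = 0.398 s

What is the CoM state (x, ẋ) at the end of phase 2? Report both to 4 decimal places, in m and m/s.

phase 1: p=0.0275, T=0.428, ωT=1.487642, cosh=2.326276, sinh=2.100371; start (x,ẋ)=(-0.102900, 0.379100) → end (x,ẋ)=(-0.046762, -0.070090)
phase 2: p=0.4396, T=0.398, ωT=1.383368, cosh=2.119523, sinh=1.868790; start (x,ẋ)=(-0.046762, -0.070090) → end (x,ẋ)=(-0.628940, -3.307744)

x = -0.6289, ẋ = -3.3077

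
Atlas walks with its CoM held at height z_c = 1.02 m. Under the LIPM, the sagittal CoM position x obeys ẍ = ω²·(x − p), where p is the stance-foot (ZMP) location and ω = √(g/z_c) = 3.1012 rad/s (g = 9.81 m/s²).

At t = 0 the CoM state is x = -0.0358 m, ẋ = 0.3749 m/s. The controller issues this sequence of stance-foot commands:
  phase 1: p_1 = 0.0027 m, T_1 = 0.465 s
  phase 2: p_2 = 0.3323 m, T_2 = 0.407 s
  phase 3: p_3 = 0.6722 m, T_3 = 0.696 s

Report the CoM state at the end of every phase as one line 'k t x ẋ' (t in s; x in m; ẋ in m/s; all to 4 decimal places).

phase 1: p=0.0027, T=0.465, ωT=1.442058, cosh=2.232916, sinh=1.996475; start (x,ẋ)=(-0.035800, 0.374900) → end (x,ẋ)=(0.158084, 0.598749)
phase 2: p=0.3323, T=0.407, ωT=1.262188, cosh=1.908089, sinh=1.625056; start (x,ẋ)=(0.158084, 0.598749) → end (x,ẋ)=(0.313630, 0.264483)
phase 3: p=0.6722, T=0.696, ωT=2.158435, cosh=4.386543, sinh=4.271037; start (x,ẋ)=(0.313630, 0.264483) → end (x,ẋ)=(-0.536432, -3.589219)

1 0.4650 0.1581 0.5987
2 0.8720 0.3136 0.2645
3 1.5680 -0.5364 -3.5892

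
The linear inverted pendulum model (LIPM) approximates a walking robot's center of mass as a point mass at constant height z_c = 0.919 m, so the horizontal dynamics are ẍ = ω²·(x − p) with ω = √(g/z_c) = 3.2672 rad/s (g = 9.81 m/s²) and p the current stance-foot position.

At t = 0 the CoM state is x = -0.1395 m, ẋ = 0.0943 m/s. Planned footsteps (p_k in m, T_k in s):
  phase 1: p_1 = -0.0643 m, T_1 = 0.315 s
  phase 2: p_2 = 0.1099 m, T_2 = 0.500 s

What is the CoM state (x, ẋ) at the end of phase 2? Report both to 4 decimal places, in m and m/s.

x = -0.6890, ẋ = -2.4754

phase 1: p=-0.0643, T=0.315, ωT=1.029168, cosh=1.578020, sinh=1.220716; start (x,ẋ)=(-0.139500, 0.094300) → end (x,ẋ)=(-0.147734, -0.151115)
phase 2: p=0.1099, T=0.500, ωT=1.633600, cosh=2.658754, sinh=2.463528; start (x,ẋ)=(-0.147734, -0.151115) → end (x,ẋ)=(-0.689029, -2.475432)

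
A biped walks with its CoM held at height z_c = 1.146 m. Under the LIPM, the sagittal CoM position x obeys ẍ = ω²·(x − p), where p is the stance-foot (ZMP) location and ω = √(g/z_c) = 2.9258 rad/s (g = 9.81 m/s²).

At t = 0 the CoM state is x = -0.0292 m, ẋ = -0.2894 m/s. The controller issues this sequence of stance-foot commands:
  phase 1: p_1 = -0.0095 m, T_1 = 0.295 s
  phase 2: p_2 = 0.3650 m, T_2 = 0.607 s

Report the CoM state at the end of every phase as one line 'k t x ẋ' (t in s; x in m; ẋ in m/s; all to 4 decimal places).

phase 1: p=-0.0095, T=0.295, ωT=0.863111, cosh=1.396186, sinh=0.974338; start (x,ẋ)=(-0.029200, -0.289400) → end (x,ẋ)=(-0.133380, -0.460215)
phase 2: p=0.3650, T=0.607, ωT=1.775961, cosh=3.037636, sinh=2.868315; start (x,ẋ)=(-0.133380, -0.460215) → end (x,ẋ)=(-1.600069, -5.580428)

1 0.2950 -0.1334 -0.4602
2 0.9020 -1.6001 -5.5804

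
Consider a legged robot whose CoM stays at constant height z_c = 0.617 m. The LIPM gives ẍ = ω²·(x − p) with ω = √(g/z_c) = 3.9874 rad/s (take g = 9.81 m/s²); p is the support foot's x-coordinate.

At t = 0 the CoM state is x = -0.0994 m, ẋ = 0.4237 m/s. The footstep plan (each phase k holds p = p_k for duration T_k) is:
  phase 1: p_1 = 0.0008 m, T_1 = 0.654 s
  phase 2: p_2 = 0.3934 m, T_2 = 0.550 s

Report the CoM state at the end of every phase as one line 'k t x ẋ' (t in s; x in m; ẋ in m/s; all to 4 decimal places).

phase 1: p=0.0008, T=0.654, ωT=2.607760, cosh=6.821159, sinh=6.747459; start (x,ẋ)=(-0.099400, 0.423700) → end (x,ẋ)=(0.034303, 0.194262)
phase 2: p=0.3934, T=0.550, ωT=2.193070, cosh=4.537130, sinh=4.425556; start (x,ẋ)=(0.034303, 0.194262) → end (x,ẋ)=(-1.020261, -5.455399)

1 0.6540 0.0343 0.1943
2 1.2040 -1.0203 -5.4554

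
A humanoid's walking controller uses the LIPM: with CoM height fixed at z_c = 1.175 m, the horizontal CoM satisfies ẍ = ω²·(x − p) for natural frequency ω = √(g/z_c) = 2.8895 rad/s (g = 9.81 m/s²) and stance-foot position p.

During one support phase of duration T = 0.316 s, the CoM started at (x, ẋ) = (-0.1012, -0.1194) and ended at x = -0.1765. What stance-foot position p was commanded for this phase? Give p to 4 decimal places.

ωT = 2.8895·0.316 = 0.913082; cosh(ωT) = 1.446638, sinh(ωT) = 1.045353
x(T) = p + (x₀−p)·cosh(ωT) + (ẋ₀/ω)·sinh(ωT) ⇒ p·(1 − cosh) = x(T) − x₀·cosh − (ẋ₀/ω)·sinh
numerator   = -0.1765 − (-0.1012)·1.446638 − (-0.1194/2.8895)·1.045353 = 0.013096
denominator = 1 − 1.446638 = -0.446638
p = 0.013096 / -0.446638 = -0.0293

p = -0.0293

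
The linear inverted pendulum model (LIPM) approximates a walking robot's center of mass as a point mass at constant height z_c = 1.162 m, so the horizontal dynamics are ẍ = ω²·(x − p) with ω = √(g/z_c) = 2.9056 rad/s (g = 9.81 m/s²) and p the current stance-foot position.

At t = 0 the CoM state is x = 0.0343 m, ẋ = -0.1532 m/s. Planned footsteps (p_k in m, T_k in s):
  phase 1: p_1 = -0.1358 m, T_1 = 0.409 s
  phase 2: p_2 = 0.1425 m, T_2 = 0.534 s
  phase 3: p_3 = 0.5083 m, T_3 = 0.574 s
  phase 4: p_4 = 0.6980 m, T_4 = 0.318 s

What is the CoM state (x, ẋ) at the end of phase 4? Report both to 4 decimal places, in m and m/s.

phase 1: p=-0.1358, T=0.409, ωT=1.188390, cosh=1.793253, sinh=1.488542; start (x,ẋ)=(0.034300, -0.153200) → end (x,ẋ)=(0.090748, 0.460974)
phase 2: p=0.1425, T=0.534, ωT=1.551590, cosh=2.465440, sinh=2.253529; start (x,ẋ)=(0.090748, 0.460974) → end (x,ẋ)=(0.372431, 0.797639)
phase 3: p=0.5083, T=0.574, ωT=1.667814, cosh=2.744615, sinh=2.555956; start (x,ẋ)=(0.372431, 0.797639) → end (x,ẋ)=(0.837048, 1.180169)
phase 4: p=0.6980, T=0.318, ωT=0.923981, cosh=1.458118, sinh=1.061182; start (x,ẋ)=(0.837048, 1.180169) → end (x,ẋ)=(1.331769, 2.149561)

x = 1.3318, ẋ = 2.1496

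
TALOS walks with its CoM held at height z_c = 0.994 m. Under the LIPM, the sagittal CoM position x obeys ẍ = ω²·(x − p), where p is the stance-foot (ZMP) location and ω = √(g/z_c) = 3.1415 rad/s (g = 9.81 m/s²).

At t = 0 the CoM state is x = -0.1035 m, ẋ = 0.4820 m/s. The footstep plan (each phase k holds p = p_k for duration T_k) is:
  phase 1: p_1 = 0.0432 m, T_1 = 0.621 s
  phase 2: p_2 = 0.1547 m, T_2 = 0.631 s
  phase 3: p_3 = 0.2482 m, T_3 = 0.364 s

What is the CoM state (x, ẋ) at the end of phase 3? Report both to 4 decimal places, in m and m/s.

phase 1: p=0.0432, T=0.621, ωT=1.950872, cosh=3.588483, sinh=3.446333; start (x,ẋ)=(-0.103500, 0.482000) → end (x,ẋ)=(0.045540, 0.141379)
phase 2: p=0.1547, T=0.631, ωT=1.982287, cosh=3.698538, sinh=3.560784; start (x,ẋ)=(0.045540, 0.141379) → end (x,ẋ)=(-0.088785, -0.698192)
phase 3: p=0.2482, T=0.364, ωT=1.143506, cosh=1.728225, sinh=1.409525; start (x,ẋ)=(-0.088785, -0.698192) → end (x,ẋ)=(-0.647449, -2.698808)

x = -0.6474, ẋ = -2.6988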